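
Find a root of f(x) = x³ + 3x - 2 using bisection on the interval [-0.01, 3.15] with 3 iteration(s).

f(x) = x³ + 3x - 2
Initial interval: [-0.01, 3.15]

Iteration 1:
  c_1 = (-0.010000 + 3.150000)/2 = 1.570000
  f(c_1) = f(1.570000) = 6.579893
  f(a) × f(c) < 0, new interval: [-0.010000, 1.570000]
Iteration 2:
  c_2 = (-0.010000 + 1.570000)/2 = 0.780000
  f(c_2) = f(0.780000) = 0.814552
  f(a) × f(c) < 0, new interval: [-0.010000, 0.780000]
Iteration 3:
  c_3 = (-0.010000 + 0.780000)/2 = 0.385000
  f(c_3) = f(0.385000) = -0.787933
  f(a) × f(c) ≥ 0, new interval: [0.385000, 0.780000]

After 3 iteration(s), the approximation is c_3 = 0.385000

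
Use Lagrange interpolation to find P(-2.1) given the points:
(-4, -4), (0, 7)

Lagrange interpolation formula:
P(x) = Σ yᵢ × Lᵢ(x)
where Lᵢ(x) = Π_{j≠i} (x - xⱼ)/(xᵢ - xⱼ)

L_0(-2.1) = (-2.1 - 0)/(-4 - 0) = 0.525000
L_1(-2.1) = (-2.1 - (-4))/(0 - (-4)) = 0.475000

P(-2.1) = (-4)×L_0(-2.1) + 7×L_1(-2.1)
P(-2.1) = 1.225000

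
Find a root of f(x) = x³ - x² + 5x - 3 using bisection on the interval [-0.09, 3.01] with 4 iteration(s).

f(x) = x³ - x² + 5x - 3
Initial interval: [-0.09, 3.01]

Iteration 1:
  c_1 = (-0.090000 + 3.010000)/2 = 1.460000
  f(c_1) = f(1.460000) = 5.280536
  f(a) × f(c) < 0, new interval: [-0.090000, 1.460000]
Iteration 2:
  c_2 = (-0.090000 + 1.460000)/2 = 0.685000
  f(c_2) = f(0.685000) = 0.277194
  f(a) × f(c) < 0, new interval: [-0.090000, 0.685000]
Iteration 3:
  c_3 = (-0.090000 + 0.685000)/2 = 0.297500
  f(c_3) = f(0.297500) = -1.574676
  f(a) × f(c) ≥ 0, new interval: [0.297500, 0.685000]
Iteration 4:
  c_4 = (0.297500 + 0.685000)/2 = 0.491250
  f(c_4) = f(0.491250) = -0.666525
  f(a) × f(c) ≥ 0, new interval: [0.491250, 0.685000]

After 4 iteration(s), the approximation is c_4 = 0.491250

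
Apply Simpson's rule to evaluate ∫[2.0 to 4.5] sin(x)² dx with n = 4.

f(x) = sin(x)²
a = 2.0, b = 4.5, n = 4
h = (b - a)/n = 0.625000

Simpson's rule: (h/3)[f(x₀) + 4f(x₁) + 2f(x₂) + ... + f(xₙ)]

x_0 = 2.0000, f(x_0) = 0.826822, coefficient = 1
x_1 = 2.6250, f(x_1) = 0.243957, coefficient = 4
x_2 = 3.2500, f(x_2) = 0.011706, coefficient = 2
x_3 = 3.8750, f(x_3) = 0.448103, coefficient = 4
x_4 = 4.5000, f(x_4) = 0.955565, coefficient = 1

I ≈ (0.625000/3) × 4.574040 = 0.952925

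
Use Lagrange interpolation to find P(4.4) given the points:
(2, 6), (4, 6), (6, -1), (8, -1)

Lagrange interpolation formula:
P(x) = Σ yᵢ × Lᵢ(x)
where Lᵢ(x) = Π_{j≠i} (x - xⱼ)/(xᵢ - xⱼ)

L_0(4.4) = (4.4 - 4)/(2 - 4) × (4.4 - 6)/(2 - 6) × (4.4 - 8)/(2 - 8) = -0.048000
L_1(4.4) = (4.4 - 2)/(4 - 2) × (4.4 - 6)/(4 - 6) × (4.4 - 8)/(4 - 8) = 0.864000
L_2(4.4) = (4.4 - 2)/(6 - 2) × (4.4 - 4)/(6 - 4) × (4.4 - 8)/(6 - 8) = 0.216000
L_3(4.4) = (4.4 - 2)/(8 - 2) × (4.4 - 4)/(8 - 4) × (4.4 - 6)/(8 - 6) = -0.032000

P(4.4) = 6×L_0(4.4) + 6×L_1(4.4) + (-1)×L_2(4.4) + (-1)×L_3(4.4)
P(4.4) = 4.712000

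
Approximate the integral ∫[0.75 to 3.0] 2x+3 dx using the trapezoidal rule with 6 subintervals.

f(x) = 2x+3
a = 0.75, b = 3.0, n = 6
h = (b - a)/n = 0.375000

Trapezoidal rule: (h/2)[f(x₀) + 2f(x₁) + 2f(x₂) + ... + f(xₙ)]

x_0 = 0.7500, f(x_0) = 4.500000, coefficient = 1
x_1 = 1.1250, f(x_1) = 5.250000, coefficient = 2
x_2 = 1.5000, f(x_2) = 6.000000, coefficient = 2
x_3 = 1.8750, f(x_3) = 6.750000, coefficient = 2
x_4 = 2.2500, f(x_4) = 7.500000, coefficient = 2
x_5 = 2.6250, f(x_5) = 8.250000, coefficient = 2
x_6 = 3.0000, f(x_6) = 9.000000, coefficient = 1

I ≈ (0.375000/2) × 81.000000 = 15.187500
Exact value: 15.187500
Error: 0.000000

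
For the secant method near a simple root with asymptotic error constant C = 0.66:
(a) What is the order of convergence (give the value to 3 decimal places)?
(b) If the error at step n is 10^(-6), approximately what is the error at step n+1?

(a) Secant method has superlinear convergence with order φ = (1+√5)/2 ≈ 1.618.
    This means |e_{n+1}| ≈ C|e_n|^1.618.

(b) With |e_n| = 10^(-6) and C = 0.66:
    |e_{n+1}| ≈ 0.66 × (10^(-6))^1.618 = 0.66 × 10^(-9.71)

(a) ≈ 1.618 (golden ratio); (b) |e_{n+1}| ≈ 1.292e-10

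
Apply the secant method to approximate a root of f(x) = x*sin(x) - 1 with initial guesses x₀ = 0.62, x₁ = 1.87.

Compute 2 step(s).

f(x) = x*sin(x) - 1
x₀ = 0.62, x₁ = 1.87

Secant formula: x_{n+1} = x_n - f(x_n)(x_n - x_{n-1})/(f(x_n) - f(x_{n-1}))

Iteration 1:
  f(0.620000) = -0.639758
  f(1.870000) = 0.786919
  x_2 = 1.870000 - 0.786919×(1.870000 - 0.620000)/(0.786919 - (-0.639758))
       = 1.180532
Iteration 2:
  f(1.870000) = 0.786919
  f(1.180532) = 0.091766
  x_3 = 1.180532 - 0.091766×(1.180532 - 1.870000)/(0.091766 - 0.786919)
       = 1.089516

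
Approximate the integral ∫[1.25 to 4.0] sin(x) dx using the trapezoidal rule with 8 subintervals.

f(x) = sin(x)
a = 1.25, b = 4.0, n = 8
h = (b - a)/n = 0.343750

Trapezoidal rule: (h/2)[f(x₀) + 2f(x₁) + 2f(x₂) + ... + f(xₙ)]

x_0 = 1.2500, f(x_0) = 0.948985, coefficient = 1
x_1 = 1.5938, f(x_1) = 0.999737, coefficient = 2
x_2 = 1.9375, f(x_2) = 0.933514, coefficient = 2
x_3 = 2.2812, f(x_3) = 0.758066, coefficient = 2
x_4 = 2.6250, f(x_4) = 0.493920, coefficient = 2
x_5 = 2.9688, f(x_5) = 0.171983, coefficient = 2
x_6 = 3.3125, f(x_6) = -0.170077, coefficient = 2
x_7 = 3.6562, f(x_7) = -0.492237, coefficient = 2
x_8 = 4.0000, f(x_8) = -0.756802, coefficient = 1

I ≈ (0.343750/2) × 5.581997 = 0.959406
Exact value: 0.968966
Error: 0.009560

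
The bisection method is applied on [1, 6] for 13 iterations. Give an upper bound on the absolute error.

Bisection error bound: |error| ≤ (b-a)/2^n
|error| ≤ (6 - 1)/2^13 = 5/2^13
|error| ≤ 0.0006103516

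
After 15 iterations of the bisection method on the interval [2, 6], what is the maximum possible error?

Bisection error bound: |error| ≤ (b-a)/2^n
|error| ≤ (6 - 2)/2^15 = 4/2^15
|error| ≤ 0.0001220703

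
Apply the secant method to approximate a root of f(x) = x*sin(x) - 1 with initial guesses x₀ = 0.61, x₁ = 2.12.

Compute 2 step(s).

f(x) = x*sin(x) - 1
x₀ = 0.61, x₁ = 2.12

Secant formula: x_{n+1} = x_n - f(x_n)(x_n - x_{n-1})/(f(x_n) - f(x_{n-1}))

Iteration 1:
  f(0.610000) = -0.650551
  f(2.120000) = 0.808234
  x_2 = 2.120000 - 0.808234×(2.120000 - 0.610000)/(0.808234 - (-0.650551))
       = 1.283391
Iteration 2:
  f(2.120000) = 0.808234
  f(1.283391) = 0.230749
  x_3 = 1.283391 - 0.230749×(1.283391 - 2.120000)/(0.230749 - 0.808234)
       = 0.949102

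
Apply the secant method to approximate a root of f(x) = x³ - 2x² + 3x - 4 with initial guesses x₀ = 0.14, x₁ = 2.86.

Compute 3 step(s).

f(x) = x³ - 2x² + 3x - 4
x₀ = 0.14, x₁ = 2.86

Secant formula: x_{n+1} = x_n - f(x_n)(x_n - x_{n-1})/(f(x_n) - f(x_{n-1}))

Iteration 1:
  f(0.140000) = -3.616456
  f(2.860000) = 11.614456
  x_2 = 2.860000 - 11.614456×(2.860000 - 0.140000)/(11.614456 - (-3.616456))
       = 0.785842
Iteration 2:
  f(2.860000) = 11.614456
  f(0.785842) = -2.392275
  x_3 = 0.785842 - (-2.392275)×(0.785842 - 2.860000)/(-2.392275 - 11.614456)
       = 1.140097
Iteration 3:
  f(0.785842) = -2.392275
  f(1.140097) = -1.697429
  x_4 = 1.140097 - (-1.697429)×(1.140097 - 0.785842)/(-1.697429 - (-2.392275))
       = 2.005502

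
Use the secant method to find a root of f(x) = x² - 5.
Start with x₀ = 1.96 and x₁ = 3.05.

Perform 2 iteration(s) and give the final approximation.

f(x) = x² - 5
x₀ = 1.96, x₁ = 3.05

Secant formula: x_{n+1} = x_n - f(x_n)(x_n - x_{n-1})/(f(x_n) - f(x_{n-1}))

Iteration 1:
  f(1.960000) = -1.158400
  f(3.050000) = 4.302500
  x_2 = 3.050000 - 4.302500×(3.050000 - 1.960000)/(4.302500 - (-1.158400))
       = 2.191218
Iteration 2:
  f(3.050000) = 4.302500
  f(2.191218) = -0.198566
  x_3 = 2.191218 - (-0.198566)×(2.191218 - 3.050000)/(-0.198566 - 4.302500)
       = 2.229103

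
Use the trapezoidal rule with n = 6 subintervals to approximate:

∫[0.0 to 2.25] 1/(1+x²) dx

f(x) = 1/(1+x²)
a = 0.0, b = 2.25, n = 6
h = (b - a)/n = 0.375000

Trapezoidal rule: (h/2)[f(x₀) + 2f(x₁) + 2f(x₂) + ... + f(xₙ)]

x_0 = 0.0000, f(x_0) = 1.000000, coefficient = 1
x_1 = 0.3750, f(x_1) = 0.876712, coefficient = 2
x_2 = 0.7500, f(x_2) = 0.640000, coefficient = 2
x_3 = 1.1250, f(x_3) = 0.441379, coefficient = 2
x_4 = 1.5000, f(x_4) = 0.307692, coefficient = 2
x_5 = 1.8750, f(x_5) = 0.221453, coefficient = 2
x_6 = 2.2500, f(x_6) = 0.164948, coefficient = 1

I ≈ (0.375000/2) × 6.139423 = 1.151142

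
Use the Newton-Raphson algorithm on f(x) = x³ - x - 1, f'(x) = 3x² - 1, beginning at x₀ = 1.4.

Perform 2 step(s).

f(x) = x³ - x - 1
f'(x) = 3x² - 1
x₀ = 1.4

Newton-Raphson formula: x_{n+1} = x_n - f(x_n)/f'(x_n)

Iteration 1:
  f(1.400000) = 0.344000
  f'(1.400000) = 4.880000
  x_1 = 1.400000 - 0.344000/4.880000 = 1.329508
Iteration 2:
  f(1.329508) = 0.020520
  f'(1.329508) = 4.302776
  x_2 = 1.329508 - 0.020520/4.302776 = 1.324739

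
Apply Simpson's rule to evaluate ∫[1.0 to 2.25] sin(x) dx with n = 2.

f(x) = sin(x)
a = 1.0, b = 2.25, n = 2
h = (b - a)/n = 0.625000

Simpson's rule: (h/3)[f(x₀) + 4f(x₁) + 2f(x₂) + ... + f(xₙ)]

x_0 = 1.0000, f(x_0) = 0.841471, coefficient = 1
x_1 = 1.6250, f(x_1) = 0.998531, coefficient = 4
x_2 = 2.2500, f(x_2) = 0.778073, coefficient = 1

I ≈ (0.625000/3) × 5.613670 = 1.169514
Exact value: 1.168476
Error: 0.001039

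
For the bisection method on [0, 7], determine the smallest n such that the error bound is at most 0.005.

We need (b-a)/2^n ≤ 0.005
(7 - 0)/2^n ≤ 0.005
7/2^n ≤ 0.005
2^n ≥ 1400
n ≥ log₂(1400) = 10.45
n ≥ 11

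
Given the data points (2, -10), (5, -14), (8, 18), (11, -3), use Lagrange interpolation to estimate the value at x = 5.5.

Lagrange interpolation formula:
P(x) = Σ yᵢ × Lᵢ(x)
where Lᵢ(x) = Π_{j≠i} (x - xⱼ)/(xᵢ - xⱼ)

L_0(5.5) = (5.5 - 5)/(2 - 5) × (5.5 - 8)/(2 - 8) × (5.5 - 11)/(2 - 11) = -0.042438
L_1(5.5) = (5.5 - 2)/(5 - 2) × (5.5 - 8)/(5 - 8) × (5.5 - 11)/(5 - 11) = 0.891204
L_2(5.5) = (5.5 - 2)/(8 - 2) × (5.5 - 5)/(8 - 5) × (5.5 - 11)/(8 - 11) = 0.178241
L_3(5.5) = (5.5 - 2)/(11 - 2) × (5.5 - 5)/(11 - 5) × (5.5 - 8)/(11 - 8) = -0.027006

P(5.5) = (-10)×L_0(5.5) + (-14)×L_1(5.5) + 18×L_2(5.5) + (-3)×L_3(5.5)
P(5.5) = -8.763117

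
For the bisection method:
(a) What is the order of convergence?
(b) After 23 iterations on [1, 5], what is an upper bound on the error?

(a) Bisection has linear (order 1) convergence; the error is halved each step.

(b) Error bound = (b-a)/2^n = (5 - 1)/2^{23}
    = 4/2^{23}

(a) 1 (linear); (b) error ≤ 4.77e-07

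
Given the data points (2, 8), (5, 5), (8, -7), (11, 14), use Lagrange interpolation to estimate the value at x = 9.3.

Lagrange interpolation formula:
P(x) = Σ yᵢ × Lᵢ(x)
where Lᵢ(x) = Π_{j≠i} (x - xⱼ)/(xᵢ - xⱼ)

L_0(9.3) = (9.3 - 5)/(2 - 5) × (9.3 - 8)/(2 - 8) × (9.3 - 11)/(2 - 11) = 0.058660
L_1(9.3) = (9.3 - 2)/(5 - 2) × (9.3 - 8)/(5 - 8) × (9.3 - 11)/(5 - 11) = -0.298759
L_2(9.3) = (9.3 - 2)/(8 - 2) × (9.3 - 5)/(8 - 5) × (9.3 - 11)/(8 - 11) = 0.988204
L_3(9.3) = (9.3 - 2)/(11 - 2) × (9.3 - 5)/(11 - 5) × (9.3 - 8)/(11 - 8) = 0.251895

P(9.3) = 8×L_0(9.3) + 5×L_1(9.3) + (-7)×L_2(9.3) + 14×L_3(9.3)
P(9.3) = -4.415407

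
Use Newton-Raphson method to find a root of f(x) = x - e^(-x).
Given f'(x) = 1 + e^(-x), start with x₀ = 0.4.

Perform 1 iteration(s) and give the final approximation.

f(x) = x - e^(-x)
f'(x) = 1 + e^(-x)
x₀ = 0.4

Newton-Raphson formula: x_{n+1} = x_n - f(x_n)/f'(x_n)

Iteration 1:
  f(0.400000) = -0.270320
  f'(0.400000) = 1.670320
  x_1 = 0.400000 - (-0.270320)/1.670320 = 0.561837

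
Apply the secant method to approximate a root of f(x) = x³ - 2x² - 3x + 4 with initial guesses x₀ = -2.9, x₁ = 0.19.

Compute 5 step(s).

f(x) = x³ - 2x² - 3x + 4
x₀ = -2.9, x₁ = 0.19

Secant formula: x_{n+1} = x_n - f(x_n)(x_n - x_{n-1})/(f(x_n) - f(x_{n-1}))

Iteration 1:
  f(-2.900000) = -28.509000
  f(0.190000) = 3.364659
  x_2 = 0.190000 - 3.364659×(0.190000 - (-2.900000))/(3.364659 - (-28.509000))
       = -0.136188
Iteration 2:
  f(0.190000) = 3.364659
  f(-0.136188) = 4.368943
  x_3 = -0.136188 - 4.368943×(-0.136188 - 0.190000)/(4.368943 - 3.364659)
       = 1.282829
Iteration 3:
  f(-0.136188) = 4.368943
  f(1.282829) = -1.028699
  x_4 = 1.282829 - (-1.028699)×(1.282829 - (-0.136188))/(-1.028699 - 4.368943)
       = 1.012388
Iteration 4:
  f(1.282829) = -1.028699
  f(1.012388) = -0.049398
  x_5 = 1.012388 - (-0.049398)×(1.012388 - 1.282829)/(-0.049398 - (-1.028699))
       = 0.998747
Iteration 5:
  f(1.012388) = -0.049398
  f(0.998747) = 0.005015
  x_6 = 0.998747 - 0.005015×(0.998747 - 1.012388)/(0.005015 - (-0.049398))
       = 1.000004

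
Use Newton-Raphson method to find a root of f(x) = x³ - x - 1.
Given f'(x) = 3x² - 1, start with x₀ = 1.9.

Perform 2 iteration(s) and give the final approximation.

f(x) = x³ - x - 1
f'(x) = 3x² - 1
x₀ = 1.9

Newton-Raphson formula: x_{n+1} = x_n - f(x_n)/f'(x_n)

Iteration 1:
  f(1.900000) = 3.959000
  f'(1.900000) = 9.830000
  x_1 = 1.900000 - 3.959000/9.830000 = 1.497253
Iteration 2:
  f(1.497253) = 0.859240
  f'(1.497253) = 5.725302
  x_2 = 1.497253 - 0.859240/5.725302 = 1.347176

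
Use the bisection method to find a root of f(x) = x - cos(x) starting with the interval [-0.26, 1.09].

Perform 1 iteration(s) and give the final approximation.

f(x) = x - cos(x)
Initial interval: [-0.26, 1.09]

Iteration 1:
  c_1 = (-0.260000 + 1.090000)/2 = 0.415000
  f(c_1) = f(0.415000) = -0.500116
  f(a) × f(c) ≥ 0, new interval: [0.415000, 1.090000]

After 1 iteration(s), the approximation is c_1 = 0.415000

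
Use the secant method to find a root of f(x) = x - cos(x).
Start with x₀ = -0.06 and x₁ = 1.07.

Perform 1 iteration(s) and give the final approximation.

f(x) = x - cos(x)
x₀ = -0.06, x₁ = 1.07

Secant formula: x_{n+1} = x_n - f(x_n)(x_n - x_{n-1})/(f(x_n) - f(x_{n-1}))

Iteration 1:
  f(-0.060000) = -1.058201
  f(1.070000) = 0.589876
  x_2 = 1.070000 - 0.589876×(1.070000 - (-0.060000))/(0.589876 - (-1.058201))
       = 0.665553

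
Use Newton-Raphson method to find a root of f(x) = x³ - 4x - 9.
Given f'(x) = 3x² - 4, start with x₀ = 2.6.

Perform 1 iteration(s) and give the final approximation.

f(x) = x³ - 4x - 9
f'(x) = 3x² - 4
x₀ = 2.6

Newton-Raphson formula: x_{n+1} = x_n - f(x_n)/f'(x_n)

Iteration 1:
  f(2.600000) = -1.824000
  f'(2.600000) = 16.280000
  x_1 = 2.600000 - (-1.824000)/16.280000 = 2.712039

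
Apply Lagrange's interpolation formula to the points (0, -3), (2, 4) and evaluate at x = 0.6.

Lagrange interpolation formula:
P(x) = Σ yᵢ × Lᵢ(x)
where Lᵢ(x) = Π_{j≠i} (x - xⱼ)/(xᵢ - xⱼ)

L_0(0.6) = (0.6 - 2)/(0 - 2) = 0.700000
L_1(0.6) = (0.6 - 0)/(2 - 0) = 0.300000

P(0.6) = (-3)×L_0(0.6) + 4×L_1(0.6)
P(0.6) = -0.900000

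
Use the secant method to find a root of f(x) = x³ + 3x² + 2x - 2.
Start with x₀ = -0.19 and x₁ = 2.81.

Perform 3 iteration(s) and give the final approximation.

f(x) = x³ + 3x² + 2x - 2
x₀ = -0.19, x₁ = 2.81

Secant formula: x_{n+1} = x_n - f(x_n)(x_n - x_{n-1})/(f(x_n) - f(x_{n-1}))

Iteration 1:
  f(-0.190000) = -2.278559
  f(2.810000) = 49.496341
  x_2 = 2.810000 - 49.496341×(2.810000 - (-0.190000))/(49.496341 - (-2.278559))
       = -0.057973
Iteration 2:
  f(2.810000) = 49.496341
  f(-0.057973) = -2.106058
  x_3 = -0.057973 - (-2.106058)×(-0.057973 - 2.810000)/(-2.106058 - 49.496341)
       = 0.059078
Iteration 3:
  f(-0.057973) = -2.106058
  f(0.059078) = -1.871167
  x_4 = 0.059078 - (-1.871167)×(0.059078 - (-0.057973))/(-1.871167 - (-2.106058))
       = 0.991519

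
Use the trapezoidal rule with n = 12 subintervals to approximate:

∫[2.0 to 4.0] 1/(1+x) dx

f(x) = 1/(1+x)
a = 2.0, b = 4.0, n = 12
h = (b - a)/n = 0.166667

Trapezoidal rule: (h/2)[f(x₀) + 2f(x₁) + 2f(x₂) + ... + f(xₙ)]

x_0 = 2.0000, f(x_0) = 0.333333, coefficient = 1
x_1 = 2.1667, f(x_1) = 0.315789, coefficient = 2
x_2 = 2.3333, f(x_2) = 0.300000, coefficient = 2
x_3 = 2.5000, f(x_3) = 0.285714, coefficient = 2
x_4 = 2.6667, f(x_4) = 0.272727, coefficient = 2
x_5 = 2.8333, f(x_5) = 0.260870, coefficient = 2
x_6 = 3.0000, f(x_6) = 0.250000, coefficient = 2
x_7 = 3.1667, f(x_7) = 0.240000, coefficient = 2
x_8 = 3.3333, f(x_8) = 0.230769, coefficient = 2
x_9 = 3.5000, f(x_9) = 0.222222, coefficient = 2
x_10 = 3.6667, f(x_10) = 0.214286, coefficient = 2
x_11 = 3.8333, f(x_11) = 0.206897, coefficient = 2
x_12 = 4.0000, f(x_12) = 0.200000, coefficient = 1

I ≈ (0.166667/2) × 6.131882 = 0.510990
Exact value: 0.510826
Error: 0.000165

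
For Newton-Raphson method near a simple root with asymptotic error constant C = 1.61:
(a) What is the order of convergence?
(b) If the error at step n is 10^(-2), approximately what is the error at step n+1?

(a) Newton-Raphson has quadratic (order 2) convergence near simple roots.
    This means |e_{n+1}| ≈ C|e_n|².

(b) With |e_n| = 10^(-2) and C = 1.61:
    |e_{n+1}| ≈ 1.61 × (10^(-2))² = 1.61 × 10^(-4)

(a) 2 (quadratic); (b) |e_{n+1}| ≈ 1.610e-04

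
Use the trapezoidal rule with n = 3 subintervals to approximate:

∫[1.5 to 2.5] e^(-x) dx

f(x) = e^(-x)
a = 1.5, b = 2.5, n = 3
h = (b - a)/n = 0.333333

Trapezoidal rule: (h/2)[f(x₀) + 2f(x₁) + 2f(x₂) + ... + f(xₙ)]

x_0 = 1.5000, f(x_0) = 0.223130, coefficient = 1
x_1 = 1.8333, f(x_1) = 0.159880, coefficient = 2
x_2 = 2.1667, f(x_2) = 0.114559, coefficient = 2
x_3 = 2.5000, f(x_3) = 0.082085, coefficient = 1

I ≈ (0.333333/2) × 0.854092 = 0.142349
Exact value: 0.141045
Error: 0.001304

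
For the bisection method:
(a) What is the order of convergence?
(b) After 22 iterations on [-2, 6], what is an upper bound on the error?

(a) Bisection has linear (order 1) convergence; the error is halved each step.

(b) Error bound = (b-a)/2^n = (6 - (-2))/2^{22}
    = 8/2^{22}

(a) 1 (linear); (b) error ≤ 1.91e-06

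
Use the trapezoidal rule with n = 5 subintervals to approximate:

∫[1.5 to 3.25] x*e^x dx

f(x) = x*e^x
a = 1.5, b = 3.25, n = 5
h = (b - a)/n = 0.350000

Trapezoidal rule: (h/2)[f(x₀) + 2f(x₁) + 2f(x₂) + ... + f(xₙ)]

x_0 = 1.5000, f(x_0) = 6.722534, coefficient = 1
x_1 = 1.8500, f(x_1) = 11.765666, coefficient = 2
x_2 = 2.2000, f(x_2) = 19.855030, coefficient = 2
x_3 = 2.5500, f(x_3) = 32.658115, coefficient = 2
x_4 = 2.9000, f(x_4) = 52.705022, coefficient = 2
x_5 = 3.2500, f(x_5) = 83.818605, coefficient = 1

I ≈ (0.350000/2) × 324.508802 = 56.789040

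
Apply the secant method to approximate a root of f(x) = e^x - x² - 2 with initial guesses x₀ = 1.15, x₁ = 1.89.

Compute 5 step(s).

f(x) = e^x - x² - 2
x₀ = 1.15, x₁ = 1.89

Secant formula: x_{n+1} = x_n - f(x_n)(x_n - x_{n-1})/(f(x_n) - f(x_{n-1}))

Iteration 1:
  f(1.150000) = -0.164307
  f(1.890000) = 1.047269
  x_2 = 1.890000 - 1.047269×(1.890000 - 1.150000)/(1.047269 - (-0.164307))
       = 1.250355
Iteration 2:
  f(1.890000) = 1.047269
  f(1.250355) = -0.071806
  x_3 = 1.250355 - (-0.071806)×(1.250355 - 1.890000)/(-0.071806 - 1.047269)
       = 1.291398
Iteration 3:
  f(1.250355) = -0.071806
  f(1.291398) = -0.029840
  x_4 = 1.291398 - (-0.029840)×(1.291398 - 1.250355)/(-0.029840 - (-0.071806))
       = 1.320582
Iteration 4:
  f(1.291398) = -0.029840
  f(1.320582) = 0.001664
  x_5 = 1.320582 - 0.001664×(1.320582 - 1.291398)/(0.001664 - (-0.029840))
       = 1.319041
Iteration 5:
  f(1.320582) = 0.001664
  f(1.319041) = -0.000036
  x_6 = 1.319041 - (-0.000036)×(1.319041 - 1.320582)/(-0.000036 - 0.001664)
       = 1.319074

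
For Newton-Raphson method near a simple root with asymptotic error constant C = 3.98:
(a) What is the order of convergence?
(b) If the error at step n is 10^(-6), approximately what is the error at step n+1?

(a) Newton-Raphson has quadratic (order 2) convergence near simple roots.
    This means |e_{n+1}| ≈ C|e_n|².

(b) With |e_n| = 10^(-6) and C = 3.98:
    |e_{n+1}| ≈ 3.98 × (10^(-6))² = 3.98 × 10^(-12)

(a) 2 (quadratic); (b) |e_{n+1}| ≈ 3.980e-12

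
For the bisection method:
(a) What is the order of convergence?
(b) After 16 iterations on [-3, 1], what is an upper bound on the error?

(a) Bisection has linear (order 1) convergence; the error is halved each step.

(b) Error bound = (b-a)/2^n = (1 - (-3))/2^{16}
    = 4/2^{16}

(a) 1 (linear); (b) error ≤ 6.10e-05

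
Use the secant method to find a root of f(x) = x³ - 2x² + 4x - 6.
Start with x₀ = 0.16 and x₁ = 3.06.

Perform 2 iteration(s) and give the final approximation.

f(x) = x³ - 2x² + 4x - 6
x₀ = 0.16, x₁ = 3.06

Secant formula: x_{n+1} = x_n - f(x_n)(x_n - x_{n-1})/(f(x_n) - f(x_{n-1}))

Iteration 1:
  f(0.160000) = -5.407104
  f(3.060000) = 16.165416
  x_2 = 3.060000 - 16.165416×(3.060000 - 0.160000)/(16.165416 - (-5.407104))
       = 0.886879
Iteration 2:
  f(3.060000) = 16.165416
  f(0.886879) = -3.328016
  x_3 = 0.886879 - (-3.328016)×(0.886879 - 3.060000)/(-3.328016 - 16.165416)
       = 1.257885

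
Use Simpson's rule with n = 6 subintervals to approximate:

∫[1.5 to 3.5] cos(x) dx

f(x) = cos(x)
a = 1.5, b = 3.5, n = 6
h = (b - a)/n = 0.333333

Simpson's rule: (h/3)[f(x₀) + 4f(x₁) + 2f(x₂) + ... + f(xₙ)]

x_0 = 1.5000, f(x_0) = 0.070737, coefficient = 1
x_1 = 1.8333, f(x_1) = -0.259531, coefficient = 4
x_2 = 2.1667, f(x_2) = -0.561229, coefficient = 2
x_3 = 2.5000, f(x_3) = -0.801144, coefficient = 4
x_4 = 2.8333, f(x_4) = -0.952863, coefficient = 2
x_5 = 3.1667, f(x_5) = -0.999686, coefficient = 4
x_6 = 3.5000, f(x_6) = -0.936457, coefficient = 1

I ≈ (0.333333/3) × -12.135347 = -1.348372
Exact value: -1.348278
Error: 0.000094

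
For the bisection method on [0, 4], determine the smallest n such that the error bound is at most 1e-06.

We need (b-a)/2^n ≤ 1e-06
(4 - 0)/2^n ≤ 1e-06
4/2^n ≤ 1e-06
2^n ≥ 4000000
n ≥ log₂(4000000) = 21.93
n ≥ 22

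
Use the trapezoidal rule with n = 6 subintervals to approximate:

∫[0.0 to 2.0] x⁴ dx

f(x) = x⁴
a = 0.0, b = 2.0, n = 6
h = (b - a)/n = 0.333333

Trapezoidal rule: (h/2)[f(x₀) + 2f(x₁) + 2f(x₂) + ... + f(xₙ)]

x_0 = 0.0000, f(x_0) = 0.000000, coefficient = 1
x_1 = 0.3333, f(x_1) = 0.012346, coefficient = 2
x_2 = 0.6667, f(x_2) = 0.197531, coefficient = 2
x_3 = 1.0000, f(x_3) = 1.000000, coefficient = 2
x_4 = 1.3333, f(x_4) = 3.160494, coefficient = 2
x_5 = 1.6667, f(x_5) = 7.716049, coefficient = 2
x_6 = 2.0000, f(x_6) = 16.000000, coefficient = 1

I ≈ (0.333333/2) × 40.172840 = 6.695473
Exact value: 6.400000
Error: 0.295473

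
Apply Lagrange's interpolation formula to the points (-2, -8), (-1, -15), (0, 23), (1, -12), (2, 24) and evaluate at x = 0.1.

Lagrange interpolation formula:
P(x) = Σ yᵢ × Lᵢ(x)
where Lᵢ(x) = Π_{j≠i} (x - xⱼ)/(xᵢ - xⱼ)

L_0(0.1) = (0.1 - (-1))/(-2 - (-1)) × (0.1 - 0)/(-2 - 0) × (0.1 - 1)/(-2 - 1) × (0.1 - 2)/(-2 - 2) = 0.007838
L_1(0.1) = (0.1 - (-2))/(-1 - (-2)) × (0.1 - 0)/(-1 - 0) × (0.1 - 1)/(-1 - 1) × (0.1 - 2)/(-1 - 2) = -0.059850
L_2(0.1) = (0.1 - (-2))/(0 - (-2)) × (0.1 - (-1))/(0 - (-1)) × (0.1 - 1)/(0 - 1) × (0.1 - 2)/(0 - 2) = 0.987525
L_3(0.1) = (0.1 - (-2))/(1 - (-2)) × (0.1 - (-1))/(1 - (-1)) × (0.1 - 0)/(1 - 0) × (0.1 - 2)/(1 - 2) = 0.073150
L_4(0.1) = (0.1 - (-2))/(2 - (-2)) × (0.1 - (-1))/(2 - (-1)) × (0.1 - 0)/(2 - 0) × (0.1 - 1)/(2 - 1) = -0.008663

P(0.1) = (-8)×L_0(0.1) + (-15)×L_1(0.1) + 23×L_2(0.1) + (-12)×L_3(0.1) + 24×L_4(0.1)
P(0.1) = 22.462425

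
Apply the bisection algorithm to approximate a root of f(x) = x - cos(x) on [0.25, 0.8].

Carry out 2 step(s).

f(x) = x - cos(x)
Initial interval: [0.25, 0.8]

Iteration 1:
  c_1 = (0.250000 + 0.800000)/2 = 0.525000
  f(c_1) = f(0.525000) = -0.340324
  f(a) × f(c) ≥ 0, new interval: [0.525000, 0.800000]
Iteration 2:
  c_2 = (0.525000 + 0.800000)/2 = 0.662500
  f(c_2) = f(0.662500) = -0.125957
  f(a) × f(c) ≥ 0, new interval: [0.662500, 0.800000]

After 2 iteration(s), the approximation is c_2 = 0.662500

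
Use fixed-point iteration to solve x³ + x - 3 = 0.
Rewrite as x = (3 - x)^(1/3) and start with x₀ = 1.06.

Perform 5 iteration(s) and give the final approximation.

Equation: x³ + x - 3 = 0
Fixed-point form: x = (3 - x)^(1/3)
x₀ = 1.06

x_1 = g(1.060000) = 1.247194
x_2 = g(1.247194) = 1.205715
x_3 = g(1.205715) = 1.215152
x_4 = g(1.215152) = 1.213018
x_5 = g(1.213018) = 1.213501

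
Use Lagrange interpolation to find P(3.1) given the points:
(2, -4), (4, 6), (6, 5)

Lagrange interpolation formula:
P(x) = Σ yᵢ × Lᵢ(x)
where Lᵢ(x) = Π_{j≠i} (x - xⱼ)/(xᵢ - xⱼ)

L_0(3.1) = (3.1 - 4)/(2 - 4) × (3.1 - 6)/(2 - 6) = 0.326250
L_1(3.1) = (3.1 - 2)/(4 - 2) × (3.1 - 6)/(4 - 6) = 0.797500
L_2(3.1) = (3.1 - 2)/(6 - 2) × (3.1 - 4)/(6 - 4) = -0.123750

P(3.1) = (-4)×L_0(3.1) + 6×L_1(3.1) + 5×L_2(3.1)
P(3.1) = 2.861250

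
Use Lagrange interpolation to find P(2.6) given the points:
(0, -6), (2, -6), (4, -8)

Lagrange interpolation formula:
P(x) = Σ yᵢ × Lᵢ(x)
where Lᵢ(x) = Π_{j≠i} (x - xⱼ)/(xᵢ - xⱼ)

L_0(2.6) = (2.6 - 2)/(0 - 2) × (2.6 - 4)/(0 - 4) = -0.105000
L_1(2.6) = (2.6 - 0)/(2 - 0) × (2.6 - 4)/(2 - 4) = 0.910000
L_2(2.6) = (2.6 - 0)/(4 - 0) × (2.6 - 2)/(4 - 2) = 0.195000

P(2.6) = (-6)×L_0(2.6) + (-6)×L_1(2.6) + (-8)×L_2(2.6)
P(2.6) = -6.390000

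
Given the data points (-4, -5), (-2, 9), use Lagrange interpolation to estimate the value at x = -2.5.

Lagrange interpolation formula:
P(x) = Σ yᵢ × Lᵢ(x)
where Lᵢ(x) = Π_{j≠i} (x - xⱼ)/(xᵢ - xⱼ)

L_0(-2.5) = (-2.5 - (-2))/(-4 - (-2)) = 0.250000
L_1(-2.5) = (-2.5 - (-4))/(-2 - (-4)) = 0.750000

P(-2.5) = (-5)×L_0(-2.5) + 9×L_1(-2.5)
P(-2.5) = 5.500000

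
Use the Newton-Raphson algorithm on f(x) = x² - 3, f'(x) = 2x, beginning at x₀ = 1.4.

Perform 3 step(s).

f(x) = x² - 3
f'(x) = 2x
x₀ = 1.4

Newton-Raphson formula: x_{n+1} = x_n - f(x_n)/f'(x_n)

Iteration 1:
  f(1.400000) = -1.040000
  f'(1.400000) = 2.800000
  x_1 = 1.400000 - (-1.040000)/2.800000 = 1.771429
Iteration 2:
  f(1.771429) = 0.137959
  f'(1.771429) = 3.542857
  x_2 = 1.771429 - 0.137959/3.542857 = 1.732488
Iteration 3:
  f(1.732488) = 0.001516
  f'(1.732488) = 3.464977
  x_3 = 1.732488 - 0.001516/3.464977 = 1.732051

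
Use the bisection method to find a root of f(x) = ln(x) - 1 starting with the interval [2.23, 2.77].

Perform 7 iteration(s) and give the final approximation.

f(x) = ln(x) - 1
Initial interval: [2.23, 2.77]

Iteration 1:
  c_1 = (2.230000 + 2.770000)/2 = 2.500000
  f(c_1) = f(2.500000) = -0.083709
  f(a) × f(c) ≥ 0, new interval: [2.500000, 2.770000]
Iteration 2:
  c_2 = (2.500000 + 2.770000)/2 = 2.635000
  f(c_2) = f(2.635000) = -0.031117
  f(a) × f(c) ≥ 0, new interval: [2.635000, 2.770000]
Iteration 3:
  c_3 = (2.635000 + 2.770000)/2 = 2.702500
  f(c_3) = f(2.702500) = -0.005823
  f(a) × f(c) ≥ 0, new interval: [2.702500, 2.770000]
Iteration 4:
  c_4 = (2.702500 + 2.770000)/2 = 2.736250
  f(c_4) = f(2.736250) = 0.006588
  f(a) × f(c) < 0, new interval: [2.702500, 2.736250]
Iteration 5:
  c_5 = (2.702500 + 2.736250)/2 = 2.719375
  f(c_5) = f(2.719375) = 0.000402
  f(a) × f(c) < 0, new interval: [2.702500, 2.719375]
Iteration 6:
  c_6 = (2.702500 + 2.719375)/2 = 2.710938
  f(c_6) = f(2.710938) = -0.002705
  f(a) × f(c) ≥ 0, new interval: [2.710938, 2.719375]
Iteration 7:
  c_7 = (2.710938 + 2.719375)/2 = 2.715156
  f(c_7) = f(2.715156) = -0.001150
  f(a) × f(c) ≥ 0, new interval: [2.715156, 2.719375]

After 7 iteration(s), the approximation is c_7 = 2.715156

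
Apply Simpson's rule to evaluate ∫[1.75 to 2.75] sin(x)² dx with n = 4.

f(x) = sin(x)²
a = 1.75, b = 2.75, n = 4
h = (b - a)/n = 0.250000

Simpson's rule: (h/3)[f(x₀) + 4f(x₁) + 2f(x₂) + ... + f(xₙ)]

x_0 = 1.7500, f(x_0) = 0.968228, coefficient = 1
x_1 = 2.0000, f(x_1) = 0.826822, coefficient = 4
x_2 = 2.2500, f(x_2) = 0.605398, coefficient = 2
x_3 = 2.5000, f(x_3) = 0.358169, coefficient = 4
x_4 = 2.7500, f(x_4) = 0.145665, coefficient = 1

I ≈ (0.250000/3) × 7.064652 = 0.588721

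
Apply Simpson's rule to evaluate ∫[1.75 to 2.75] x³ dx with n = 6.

f(x) = x³
a = 1.75, b = 2.75, n = 6
h = (b - a)/n = 0.166667

Simpson's rule: (h/3)[f(x₀) + 4f(x₁) + 2f(x₂) + ... + f(xₙ)]

x_0 = 1.7500, f(x_0) = 5.359375, coefficient = 1
x_1 = 1.9167, f(x_1) = 7.041088, coefficient = 4
x_2 = 2.0833, f(x_2) = 9.042245, coefficient = 2
x_3 = 2.2500, f(x_3) = 11.390625, coefficient = 4
x_4 = 2.4167, f(x_4) = 14.114005, coefficient = 2
x_5 = 2.5833, f(x_5) = 17.240162, coefficient = 4
x_6 = 2.7500, f(x_6) = 20.796875, coefficient = 1

I ≈ (0.166667/3) × 215.156250 = 11.953125
Exact value: 11.953125
Error: 0.000000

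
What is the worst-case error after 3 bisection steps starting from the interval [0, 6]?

Bisection error bound: |error| ≤ (b-a)/2^n
|error| ≤ (6 - 0)/2^3 = 6/2^3
|error| ≤ 0.7500000000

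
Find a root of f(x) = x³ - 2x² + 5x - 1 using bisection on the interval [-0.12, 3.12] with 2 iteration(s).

f(x) = x³ - 2x² + 5x - 1
Initial interval: [-0.12, 3.12]

Iteration 1:
  c_1 = (-0.120000 + 3.120000)/2 = 1.500000
  f(c_1) = f(1.500000) = 5.375000
  f(a) × f(c) < 0, new interval: [-0.120000, 1.500000]
Iteration 2:
  c_2 = (-0.120000 + 1.500000)/2 = 0.690000
  f(c_2) = f(0.690000) = 1.826309
  f(a) × f(c) < 0, new interval: [-0.120000, 0.690000]

After 2 iteration(s), the approximation is c_2 = 0.690000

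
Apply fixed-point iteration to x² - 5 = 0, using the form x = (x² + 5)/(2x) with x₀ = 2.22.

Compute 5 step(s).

Equation: x² - 5 = 0
Fixed-point form: x = (x² + 5)/(2x)
x₀ = 2.22

x_1 = g(2.220000) = 2.236126
x_2 = g(2.236126) = 2.236068
x_3 = g(2.236068) = 2.236068
x_4 = g(2.236068) = 2.236068
x_5 = g(2.236068) = 2.236068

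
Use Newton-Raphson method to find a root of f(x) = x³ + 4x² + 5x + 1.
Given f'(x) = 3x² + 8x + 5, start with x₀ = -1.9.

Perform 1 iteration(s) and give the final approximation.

f(x) = x³ + 4x² + 5x + 1
f'(x) = 3x² + 8x + 5
x₀ = -1.9

Newton-Raphson formula: x_{n+1} = x_n - f(x_n)/f'(x_n)

Iteration 1:
  f(-1.900000) = -0.919000
  f'(-1.900000) = 0.630000
  x_1 = -1.900000 - (-0.919000)/0.630000 = -0.441270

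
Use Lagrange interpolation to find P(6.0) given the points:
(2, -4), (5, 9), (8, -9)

Lagrange interpolation formula:
P(x) = Σ yᵢ × Lᵢ(x)
where Lᵢ(x) = Π_{j≠i} (x - xⱼ)/(xᵢ - xⱼ)

L_0(6.0) = (6.0 - 5)/(2 - 5) × (6.0 - 8)/(2 - 8) = -0.111111
L_1(6.0) = (6.0 - 2)/(5 - 2) × (6.0 - 8)/(5 - 8) = 0.888889
L_2(6.0) = (6.0 - 2)/(8 - 2) × (6.0 - 5)/(8 - 5) = 0.222222

P(6.0) = (-4)×L_0(6.0) + 9×L_1(6.0) + (-9)×L_2(6.0)
P(6.0) = 6.444444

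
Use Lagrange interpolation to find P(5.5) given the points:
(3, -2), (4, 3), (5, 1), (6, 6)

Lagrange interpolation formula:
P(x) = Σ yᵢ × Lᵢ(x)
where Lᵢ(x) = Π_{j≠i} (x - xⱼ)/(xᵢ - xⱼ)

L_0(5.5) = (5.5 - 4)/(3 - 4) × (5.5 - 5)/(3 - 5) × (5.5 - 6)/(3 - 6) = 0.062500
L_1(5.5) = (5.5 - 3)/(4 - 3) × (5.5 - 5)/(4 - 5) × (5.5 - 6)/(4 - 6) = -0.312500
L_2(5.5) = (5.5 - 3)/(5 - 3) × (5.5 - 4)/(5 - 4) × (5.5 - 6)/(5 - 6) = 0.937500
L_3(5.5) = (5.5 - 3)/(6 - 3) × (5.5 - 4)/(6 - 4) × (5.5 - 5)/(6 - 5) = 0.312500

P(5.5) = (-2)×L_0(5.5) + 3×L_1(5.5) + 1×L_2(5.5) + 6×L_3(5.5)
P(5.5) = 1.750000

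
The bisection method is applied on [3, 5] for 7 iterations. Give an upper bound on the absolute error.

Bisection error bound: |error| ≤ (b-a)/2^n
|error| ≤ (5 - 3)/2^7 = 2/2^7
|error| ≤ 0.0156250000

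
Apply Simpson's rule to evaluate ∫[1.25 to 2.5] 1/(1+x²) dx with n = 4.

f(x) = 1/(1+x²)
a = 1.25, b = 2.5, n = 4
h = (b - a)/n = 0.312500

Simpson's rule: (h/3)[f(x₀) + 4f(x₁) + 2f(x₂) + ... + f(xₙ)]

x_0 = 1.2500, f(x_0) = 0.390244, coefficient = 1
x_1 = 1.5625, f(x_1) = 0.290579, coefficient = 4
x_2 = 1.8750, f(x_2) = 0.221453, coefficient = 2
x_3 = 2.1875, f(x_3) = 0.172856, coefficient = 4
x_4 = 2.5000, f(x_4) = 0.137931, coefficient = 1

I ≈ (0.312500/3) × 2.824822 = 0.294252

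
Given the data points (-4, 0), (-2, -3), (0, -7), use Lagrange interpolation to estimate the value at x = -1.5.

Lagrange interpolation formula:
P(x) = Σ yᵢ × Lᵢ(x)
where Lᵢ(x) = Π_{j≠i} (x - xⱼ)/(xᵢ - xⱼ)

L_0(-1.5) = (-1.5 - (-2))/(-4 - (-2)) × (-1.5 - 0)/(-4 - 0) = -0.093750
L_1(-1.5) = (-1.5 - (-4))/(-2 - (-4)) × (-1.5 - 0)/(-2 - 0) = 0.937500
L_2(-1.5) = (-1.5 - (-4))/(0 - (-4)) × (-1.5 - (-2))/(0 - (-2)) = 0.156250

P(-1.5) = 0×L_0(-1.5) + (-3)×L_1(-1.5) + (-7)×L_2(-1.5)
P(-1.5) = -3.906250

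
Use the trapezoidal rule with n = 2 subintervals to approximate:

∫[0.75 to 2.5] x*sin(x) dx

f(x) = x*sin(x)
a = 0.75, b = 2.5, n = 2
h = (b - a)/n = 0.875000

Trapezoidal rule: (h/2)[f(x₀) + 2f(x₁) + 2f(x₂) + ... + f(xₙ)]

x_0 = 0.7500, f(x_0) = 0.511229, coefficient = 1
x_1 = 1.6250, f(x_1) = 1.622613, coefficient = 2
x_2 = 2.5000, f(x_2) = 1.496180, coefficient = 1

I ≈ (0.875000/2) × 5.252636 = 2.298028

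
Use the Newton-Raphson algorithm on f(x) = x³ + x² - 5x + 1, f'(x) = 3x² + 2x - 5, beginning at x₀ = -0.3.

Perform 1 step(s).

f(x) = x³ + x² - 5x + 1
f'(x) = 3x² + 2x - 5
x₀ = -0.3

Newton-Raphson formula: x_{n+1} = x_n - f(x_n)/f'(x_n)

Iteration 1:
  f(-0.300000) = 2.563000
  f'(-0.300000) = -5.330000
  x_1 = -0.300000 - 2.563000/(-5.330000) = 0.180863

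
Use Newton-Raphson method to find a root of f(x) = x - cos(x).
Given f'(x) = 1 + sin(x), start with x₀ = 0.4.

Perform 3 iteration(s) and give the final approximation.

f(x) = x - cos(x)
f'(x) = 1 + sin(x)
x₀ = 0.4

Newton-Raphson formula: x_{n+1} = x_n - f(x_n)/f'(x_n)

Iteration 1:
  f(0.400000) = -0.521061
  f'(0.400000) = 1.389418
  x_1 = 0.400000 - (-0.521061)/1.389418 = 0.775021
Iteration 2:
  f(0.775021) = 0.060615
  f'(0.775021) = 1.699731
  x_2 = 0.775021 - 0.060615/1.699731 = 0.739360
Iteration 3:
  f(0.739360) = 0.000460
  f'(0.739360) = 1.673815
  x_3 = 0.739360 - 0.000460/1.673815 = 0.739085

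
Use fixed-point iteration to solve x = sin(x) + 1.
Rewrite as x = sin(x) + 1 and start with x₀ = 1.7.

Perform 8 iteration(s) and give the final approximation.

Equation: x = sin(x) + 1
Fixed-point form: x = sin(x) + 1
x₀ = 1.7

x_1 = g(1.700000) = 1.991665
x_2 = g(1.991665) = 1.912734
x_3 = g(1.912734) = 1.942107
x_4 = g(1.942107) = 1.931853
x_5 = g(1.931853) = 1.935524
x_6 = g(1.935524) = 1.934221
x_7 = g(1.934221) = 1.934685
x_8 = g(1.934685) = 1.934520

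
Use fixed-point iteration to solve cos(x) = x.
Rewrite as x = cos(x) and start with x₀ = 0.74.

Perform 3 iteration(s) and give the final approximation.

Equation: cos(x) = x
Fixed-point form: x = cos(x)
x₀ = 0.74

x_1 = g(0.740000) = 0.738469
x_2 = g(0.738469) = 0.739500
x_3 = g(0.739500) = 0.738805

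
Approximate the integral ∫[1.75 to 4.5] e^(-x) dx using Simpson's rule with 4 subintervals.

f(x) = e^(-x)
a = 1.75, b = 4.5, n = 4
h = (b - a)/n = 0.687500

Simpson's rule: (h/3)[f(x₀) + 4f(x₁) + 2f(x₂) + ... + f(xₙ)]

x_0 = 1.7500, f(x_0) = 0.173774, coefficient = 1
x_1 = 2.4375, f(x_1) = 0.087379, coefficient = 4
x_2 = 3.1250, f(x_2) = 0.043937, coefficient = 2
x_3 = 3.8125, f(x_3) = 0.022093, coefficient = 4
x_4 = 4.5000, f(x_4) = 0.011109, coefficient = 1

I ≈ (0.687500/3) × 0.710644 = 0.162856
Exact value: 0.162665
Error: 0.000191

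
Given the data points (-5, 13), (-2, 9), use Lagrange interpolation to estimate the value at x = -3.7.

Lagrange interpolation formula:
P(x) = Σ yᵢ × Lᵢ(x)
where Lᵢ(x) = Π_{j≠i} (x - xⱼ)/(xᵢ - xⱼ)

L_0(-3.7) = (-3.7 - (-2))/(-5 - (-2)) = 0.566667
L_1(-3.7) = (-3.7 - (-5))/(-2 - (-5)) = 0.433333

P(-3.7) = 13×L_0(-3.7) + 9×L_1(-3.7)
P(-3.7) = 11.266667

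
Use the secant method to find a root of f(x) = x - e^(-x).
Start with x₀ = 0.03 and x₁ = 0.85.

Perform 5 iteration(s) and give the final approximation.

f(x) = x - e^(-x)
x₀ = 0.03, x₁ = 0.85

Secant formula: x_{n+1} = x_n - f(x_n)(x_n - x_{n-1})/(f(x_n) - f(x_{n-1}))

Iteration 1:
  f(0.030000) = -0.940446
  f(0.850000) = 0.422585
  x_2 = 0.850000 - 0.422585×(0.850000 - 0.030000)/(0.422585 - (-0.940446))
       = 0.595773
Iteration 2:
  f(0.850000) = 0.422585
  f(0.595773) = 0.044636
  x_3 = 0.595773 - 0.044636×(0.595773 - 0.850000)/(0.044636 - 0.422585)
       = 0.565748
Iteration 3:
  f(0.595773) = 0.044636
  f(0.565748) = -0.002187
  x_4 = 0.565748 - (-0.002187)×(0.565748 - 0.595773)/(-0.002187 - 0.044636)
       = 0.567150
Iteration 4:
  f(0.565748) = -0.002187
  f(0.567150) = 0.000011
  x_5 = 0.567150 - 0.000011×(0.567150 - 0.565748)/(0.000011 - (-0.002187))
       = 0.567143
Iteration 5:
  f(0.567150) = 0.000011
  f(0.567143) = 0.000000
  x_6 = 0.567143 - 0.000000×(0.567143 - 0.567150)/(0.000000 - 0.000011)
       = 0.567143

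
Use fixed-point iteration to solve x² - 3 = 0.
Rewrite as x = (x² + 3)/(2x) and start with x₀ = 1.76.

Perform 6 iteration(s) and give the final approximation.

Equation: x² - 3 = 0
Fixed-point form: x = (x² + 3)/(2x)
x₀ = 1.76

x_1 = g(1.760000) = 1.732273
x_2 = g(1.732273) = 1.732051
x_3 = g(1.732051) = 1.732051
x_4 = g(1.732051) = 1.732051
x_5 = g(1.732051) = 1.732051
x_6 = g(1.732051) = 1.732051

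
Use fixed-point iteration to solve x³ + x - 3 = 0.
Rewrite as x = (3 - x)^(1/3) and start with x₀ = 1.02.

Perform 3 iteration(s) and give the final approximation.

Equation: x³ + x - 3 = 0
Fixed-point form: x = (3 - x)^(1/3)
x₀ = 1.02

x_1 = g(1.020000) = 1.255707
x_2 = g(1.255707) = 1.203760
x_3 = g(1.203760) = 1.215593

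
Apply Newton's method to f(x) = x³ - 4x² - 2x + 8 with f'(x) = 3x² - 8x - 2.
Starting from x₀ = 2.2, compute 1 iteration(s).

f(x) = x³ - 4x² - 2x + 8
f'(x) = 3x² - 8x - 2
x₀ = 2.2

Newton-Raphson formula: x_{n+1} = x_n - f(x_n)/f'(x_n)

Iteration 1:
  f(2.200000) = -5.112000
  f'(2.200000) = -5.080000
  x_1 = 2.200000 - (-5.112000)/(-5.080000) = 1.193701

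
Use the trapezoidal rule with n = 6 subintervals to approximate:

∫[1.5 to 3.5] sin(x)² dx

f(x) = sin(x)²
a = 1.5, b = 3.5, n = 6
h = (b - a)/n = 0.333333

Trapezoidal rule: (h/2)[f(x₀) + 2f(x₁) + 2f(x₂) + ... + f(xₙ)]

x_0 = 1.5000, f(x_0) = 0.994996, coefficient = 1
x_1 = 1.8333, f(x_1) = 0.932643, coefficient = 2
x_2 = 2.1667, f(x_2) = 0.685022, coefficient = 2
x_3 = 2.5000, f(x_3) = 0.358169, coefficient = 2
x_4 = 2.8333, f(x_4) = 0.092052, coefficient = 2
x_5 = 3.1667, f(x_5) = 0.000629, coefficient = 2
x_6 = 3.5000, f(x_6) = 0.123049, coefficient = 1

I ≈ (0.333333/2) × 5.255074 = 0.875846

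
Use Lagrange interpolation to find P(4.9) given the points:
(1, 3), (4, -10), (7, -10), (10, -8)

Lagrange interpolation formula:
P(x) = Σ yᵢ × Lᵢ(x)
where Lᵢ(x) = Π_{j≠i} (x - xⱼ)/(xᵢ - xⱼ)

L_0(4.9) = (4.9 - 4)/(1 - 4) × (4.9 - 7)/(1 - 7) × (4.9 - 10)/(1 - 10) = -0.059500
L_1(4.9) = (4.9 - 1)/(4 - 1) × (4.9 - 7)/(4 - 7) × (4.9 - 10)/(4 - 10) = 0.773500
L_2(4.9) = (4.9 - 1)/(7 - 1) × (4.9 - 4)/(7 - 4) × (4.9 - 10)/(7 - 10) = 0.331500
L_3(4.9) = (4.9 - 1)/(10 - 1) × (4.9 - 4)/(10 - 4) × (4.9 - 7)/(10 - 7) = -0.045500

P(4.9) = 3×L_0(4.9) + (-10)×L_1(4.9) + (-10)×L_2(4.9) + (-8)×L_3(4.9)
P(4.9) = -10.864500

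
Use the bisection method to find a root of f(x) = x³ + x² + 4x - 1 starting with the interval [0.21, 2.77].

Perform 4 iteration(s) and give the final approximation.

f(x) = x³ + x² + 4x - 1
Initial interval: [0.21, 2.77]

Iteration 1:
  c_1 = (0.210000 + 2.770000)/2 = 1.490000
  f(c_1) = f(1.490000) = 10.488049
  f(a) × f(c) < 0, new interval: [0.210000, 1.490000]
Iteration 2:
  c_2 = (0.210000 + 1.490000)/2 = 0.850000
  f(c_2) = f(0.850000) = 3.736625
  f(a) × f(c) < 0, new interval: [0.210000, 0.850000]
Iteration 3:
  c_3 = (0.210000 + 0.850000)/2 = 0.530000
  f(c_3) = f(0.530000) = 1.549777
  f(a) × f(c) < 0, new interval: [0.210000, 0.530000]
Iteration 4:
  c_4 = (0.210000 + 0.530000)/2 = 0.370000
  f(c_4) = f(0.370000) = 0.667553
  f(a) × f(c) < 0, new interval: [0.210000, 0.370000]

After 4 iteration(s), the approximation is c_4 = 0.370000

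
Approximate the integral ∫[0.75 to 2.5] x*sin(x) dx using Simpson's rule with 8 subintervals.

f(x) = x*sin(x)
a = 0.75, b = 2.5, n = 8
h = (b - a)/n = 0.218750

Simpson's rule: (h/3)[f(x₀) + 4f(x₁) + 2f(x₂) + ... + f(xₙ)]

x_0 = 0.7500, f(x_0) = 0.511229, coefficient = 1
x_1 = 0.9688, f(x_1) = 0.798423, coefficient = 4
x_2 = 1.1875, f(x_2) = 1.101331, coefficient = 2
x_3 = 1.4062, f(x_3) = 1.387255, coefficient = 4
x_4 = 1.6250, f(x_4) = 1.622613, coefficient = 2
x_5 = 1.8438, f(x_5) = 1.775492, coefficient = 4
x_6 = 2.0625, f(x_6) = 1.818155, coefficient = 2
x_7 = 2.2812, f(x_7) = 1.729338, coefficient = 4
x_8 = 2.5000, f(x_8) = 1.496180, coefficient = 1

I ≈ (0.218750/3) × 33.853645 = 2.468495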